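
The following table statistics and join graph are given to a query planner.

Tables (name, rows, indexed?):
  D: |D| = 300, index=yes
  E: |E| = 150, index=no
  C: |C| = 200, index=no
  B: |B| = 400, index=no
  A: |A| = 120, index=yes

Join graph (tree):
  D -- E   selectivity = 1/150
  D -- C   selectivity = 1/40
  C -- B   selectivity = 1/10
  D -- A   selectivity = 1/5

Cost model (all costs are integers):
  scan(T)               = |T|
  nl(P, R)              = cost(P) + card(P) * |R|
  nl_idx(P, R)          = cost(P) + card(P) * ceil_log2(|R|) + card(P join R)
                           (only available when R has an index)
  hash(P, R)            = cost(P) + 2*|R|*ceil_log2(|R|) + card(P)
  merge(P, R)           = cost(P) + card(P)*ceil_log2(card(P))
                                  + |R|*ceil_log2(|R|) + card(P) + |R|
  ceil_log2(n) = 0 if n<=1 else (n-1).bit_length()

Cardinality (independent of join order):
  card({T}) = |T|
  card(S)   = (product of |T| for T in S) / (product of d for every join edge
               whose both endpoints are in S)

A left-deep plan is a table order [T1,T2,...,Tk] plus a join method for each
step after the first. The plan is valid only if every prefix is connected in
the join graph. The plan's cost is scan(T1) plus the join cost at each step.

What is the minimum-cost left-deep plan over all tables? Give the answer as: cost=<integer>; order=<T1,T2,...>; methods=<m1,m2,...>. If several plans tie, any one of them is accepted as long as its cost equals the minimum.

Selinger DP (subsets sized 1..n):
  {D}: scan cost=300, card=300
  {E}: scan cost=150, card=150
  {C}: scan cost=200, card=200
  {B}: scan cost=400, card=400
  {A}: scan cost=120, card=120
  {DE}: card=300; try (D,nl_idx)→1800, (E,hash)→3000, (D,merge)→4500, (E,merge)→4650, (D,hash)→5700, (D,nl)→45150 …(+1); best=1800 via (D,nl_idx)
  {CD}: card=1500; try (D,nl_idx)→3500, (C,hash)→3800, (D,merge)→5000, (C,merge)→5100, (D,hash)→5800, (D,nl)→60200 …(+1); best=3500 via (D,nl_idx)
  {AD}: card=7200; try (A,hash)→2280, (D,merge)→4080, (A,merge)→4260, (D,hash)→5640, (D,nl_idx)→8400, (A,nl_idx)→9600 …(+2); best=2280 via (A,hash)
  {BC}: card=8000; try (C,hash)→4000, (B,merge)→6000, (C,merge)→6200, (B,hash)→7600, (B,nl)→80200, (C,nl)→80400; best=4000 via (C,hash)
  {CDE}: card=1500; try (C,hash)→5300, (C,merge)→6600, (E,hash)→7400, (E,merge)→22850, (C,nl)→61800, (E,nl)→228500; best=5300 via (C,hash)
  {ADE}: card=7200; try (A,hash)→3780, (A,merge)→5760, (A,nl_idx)→11100, (E,hash)→11880, (A,nl)→37800, (E,merge)→104430 …(+1); best=3780 via (A,hash)
  {BCD}: card=60000; try (B,hash)→12200, (D,hash)→17400, (B,merge)→25500, (D,merge)→119000, (D,nl_idx)→136000, (B,nl)→603500 …(+1); best=12200 via (B,hash)
  {ACD}: card=36000; try (A,hash)→6680, (C,hash)→12680, (A,merge)→22460, (A,nl_idx)→50000, (C,merge)→104880, (A,nl)→183500 …(+1); best=6680 via (A,hash)
  {BCDE}: card=60000; try (B,hash)→14000, (B,merge)→27300, (E,hash)→74600, (B,nl)→605300, (E,merge)→1033550, (E,nl)→9012200; best=14000 via (B,hash)
  {ACDE}: card=36000; try (A,hash)→8480, (C,hash)→14180, (A,merge)→24260, (E,hash)→45080, (A,nl_idx)→51800, (C,merge)→106380 …(+4); best=8480 via (A,hash)
  {ABCD}: card=1440000; try (B,hash)→49880, (A,hash)→73880, (B,merge)→622680, (A,merge)→1033160, (A,nl_idx)→1872200, (A,nl)→7212200 …(+1); best=49880 via (B,hash)
  {ABCDE}: card=1440000; try (B,hash)→51680, (A,hash)→75680, (B,merge)→624480, (A,merge)→1034960, (E,hash)→1492280, (A,nl_idx)→1874000 …(+4); best=51680 via (B,hash)

cost=51680; order=E,D,C,A,B; methods=nl_idx,hash,hash,hash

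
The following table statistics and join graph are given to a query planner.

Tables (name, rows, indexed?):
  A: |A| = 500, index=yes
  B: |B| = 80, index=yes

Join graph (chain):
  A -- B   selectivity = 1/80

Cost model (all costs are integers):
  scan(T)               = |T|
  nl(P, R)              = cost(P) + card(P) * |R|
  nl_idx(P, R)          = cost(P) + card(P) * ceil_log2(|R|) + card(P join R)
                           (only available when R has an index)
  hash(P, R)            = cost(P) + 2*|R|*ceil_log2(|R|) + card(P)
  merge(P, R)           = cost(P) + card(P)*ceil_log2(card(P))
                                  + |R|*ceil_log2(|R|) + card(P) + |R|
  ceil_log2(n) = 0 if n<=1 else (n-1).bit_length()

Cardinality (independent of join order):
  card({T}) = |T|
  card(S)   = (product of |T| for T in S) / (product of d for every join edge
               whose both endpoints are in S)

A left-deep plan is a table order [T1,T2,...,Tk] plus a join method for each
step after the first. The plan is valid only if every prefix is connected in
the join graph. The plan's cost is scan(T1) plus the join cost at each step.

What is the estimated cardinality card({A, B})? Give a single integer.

Tables in S: A(500), B(80)
Edges inside S: A-B(d=80)
numerator = 500 * 80 = 40000
denominator = 80 = 80
card(S) = 40000 / 80 = 500

500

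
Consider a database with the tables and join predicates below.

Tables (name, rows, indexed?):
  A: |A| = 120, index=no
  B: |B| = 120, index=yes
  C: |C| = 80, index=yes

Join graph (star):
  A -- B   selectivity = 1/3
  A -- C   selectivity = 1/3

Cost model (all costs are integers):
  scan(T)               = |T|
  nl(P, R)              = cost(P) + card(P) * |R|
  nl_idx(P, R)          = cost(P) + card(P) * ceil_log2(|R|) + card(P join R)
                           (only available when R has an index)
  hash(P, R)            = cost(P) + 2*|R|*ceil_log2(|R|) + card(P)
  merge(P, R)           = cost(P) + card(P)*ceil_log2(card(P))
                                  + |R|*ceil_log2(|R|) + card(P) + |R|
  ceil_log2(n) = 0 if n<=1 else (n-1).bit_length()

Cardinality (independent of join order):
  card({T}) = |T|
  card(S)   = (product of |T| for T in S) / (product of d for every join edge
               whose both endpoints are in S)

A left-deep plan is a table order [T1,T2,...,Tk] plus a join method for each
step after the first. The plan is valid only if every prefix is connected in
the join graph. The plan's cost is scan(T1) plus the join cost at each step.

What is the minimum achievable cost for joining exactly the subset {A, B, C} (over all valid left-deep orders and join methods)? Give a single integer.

Selinger DP over subsets of {A,B,C}:
  {A}: scan cost=120, card=120
  {B}: scan cost=120, card=120
  {C}: scan cost=80, card=80
  {AB}: card=4800; try (B,hash)→1920, (A,hash)→1920, (B,merge)→2040, (A,merge)→2040, (B,nl_idx)→5760, (B,nl)→14520 …(+1); best=1920 via (B,hash)
  {AC}: card=3200; try (C,hash)→1360, (A,merge)→1680, (C,merge)→1720, (A,hash)→1840, (C,nl_idx)→4160, (A,nl)→9680 …(+1); best=1360 via (C,hash)
  {ABC}: card=128000; try (B,hash)→6240, (C,hash)→7840, (B,merge)→43920, (C,merge)→69760, (B,nl_idx)→151760, (C,nl_idx)→163520 …(+2); best=6240 via (B,hash)

6240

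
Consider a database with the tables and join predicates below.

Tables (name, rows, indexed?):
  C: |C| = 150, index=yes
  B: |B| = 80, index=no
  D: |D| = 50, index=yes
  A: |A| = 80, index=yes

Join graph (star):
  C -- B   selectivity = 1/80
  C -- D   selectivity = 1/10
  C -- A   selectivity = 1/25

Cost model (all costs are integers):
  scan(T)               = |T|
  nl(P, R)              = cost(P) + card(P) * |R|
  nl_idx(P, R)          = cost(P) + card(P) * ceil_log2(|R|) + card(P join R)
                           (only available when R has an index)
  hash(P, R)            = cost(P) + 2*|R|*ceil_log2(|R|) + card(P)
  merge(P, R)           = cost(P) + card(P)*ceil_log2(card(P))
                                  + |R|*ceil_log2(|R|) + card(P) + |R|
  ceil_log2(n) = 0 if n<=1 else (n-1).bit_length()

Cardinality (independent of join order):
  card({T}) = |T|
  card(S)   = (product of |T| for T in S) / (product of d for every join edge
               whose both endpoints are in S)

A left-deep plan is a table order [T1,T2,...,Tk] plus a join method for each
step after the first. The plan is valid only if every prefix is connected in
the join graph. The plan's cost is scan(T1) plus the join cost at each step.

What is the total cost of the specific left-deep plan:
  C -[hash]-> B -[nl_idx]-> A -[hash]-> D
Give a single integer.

4030

step 1: scan C: cost=150, card=150
step 2: join B via hash
    card(P join B) = 150*80/(80) = 150
    cost = 150 + 2*80*7 + 150 = 1420
step 3: join A via nl_idx
    card(P join A) = 150*80/(25) = 480
    cost = 1420 + 150*7 + 480 = 2950
step 4: join D via hash
    card(P join D) = 480*50/(10) = 2400
    cost = 2950 + 2*50*6 + 480 = 4030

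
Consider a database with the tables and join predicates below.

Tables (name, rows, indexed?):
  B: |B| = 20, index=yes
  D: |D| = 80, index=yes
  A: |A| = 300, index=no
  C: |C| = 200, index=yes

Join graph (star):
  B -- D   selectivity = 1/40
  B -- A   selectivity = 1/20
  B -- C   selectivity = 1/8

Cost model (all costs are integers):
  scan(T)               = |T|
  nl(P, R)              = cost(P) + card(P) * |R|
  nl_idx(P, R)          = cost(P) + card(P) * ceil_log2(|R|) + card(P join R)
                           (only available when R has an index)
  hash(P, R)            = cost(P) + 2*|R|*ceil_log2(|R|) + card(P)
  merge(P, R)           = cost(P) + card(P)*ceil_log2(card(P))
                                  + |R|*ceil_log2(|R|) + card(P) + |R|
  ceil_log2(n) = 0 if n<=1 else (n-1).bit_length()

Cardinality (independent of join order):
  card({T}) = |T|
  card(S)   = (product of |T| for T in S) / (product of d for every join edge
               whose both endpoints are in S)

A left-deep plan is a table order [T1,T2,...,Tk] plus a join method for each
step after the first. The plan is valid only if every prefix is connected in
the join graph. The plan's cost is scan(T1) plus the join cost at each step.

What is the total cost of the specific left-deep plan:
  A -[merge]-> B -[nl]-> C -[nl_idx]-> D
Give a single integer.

130920

step 1: scan A: cost=300, card=300
step 2: join B via merge
    card(P join B) = 300*20/(20) = 300
    cost = 300 + 300*9 + 20*5 + 300 + 20 = 3420
step 3: join C via nl
    card(P join C) = 300*200/(8) = 7500
    cost = 3420 + 300*200 = 63420
step 4: join D via nl_idx
    card(P join D) = 7500*80/(40) = 15000
    cost = 63420 + 7500*7 + 15000 = 130920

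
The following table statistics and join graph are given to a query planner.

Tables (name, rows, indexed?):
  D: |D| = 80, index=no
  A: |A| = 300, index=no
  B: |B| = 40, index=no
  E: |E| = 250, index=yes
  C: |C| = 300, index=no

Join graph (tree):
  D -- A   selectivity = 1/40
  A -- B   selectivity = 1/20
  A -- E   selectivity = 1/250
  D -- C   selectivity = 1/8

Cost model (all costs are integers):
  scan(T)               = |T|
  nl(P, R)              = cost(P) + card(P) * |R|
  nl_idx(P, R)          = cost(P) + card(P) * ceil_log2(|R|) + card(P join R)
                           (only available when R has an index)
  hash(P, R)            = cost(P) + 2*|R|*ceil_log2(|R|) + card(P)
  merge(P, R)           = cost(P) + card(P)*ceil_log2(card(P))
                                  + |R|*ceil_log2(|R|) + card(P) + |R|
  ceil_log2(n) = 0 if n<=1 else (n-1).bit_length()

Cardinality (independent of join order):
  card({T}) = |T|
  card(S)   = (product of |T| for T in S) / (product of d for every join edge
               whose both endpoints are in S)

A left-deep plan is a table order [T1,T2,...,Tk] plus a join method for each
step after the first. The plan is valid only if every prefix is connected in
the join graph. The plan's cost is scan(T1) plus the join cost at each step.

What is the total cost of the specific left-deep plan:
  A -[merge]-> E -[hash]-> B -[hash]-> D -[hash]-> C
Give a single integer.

14650

step 1: scan A: cost=300, card=300
step 2: join E via merge
    card(P join E) = 300*250/(250) = 300
    cost = 300 + 300*9 + 250*8 + 300 + 250 = 5550
step 3: join B via hash
    card(P join B) = 300*40/(20) = 600
    cost = 5550 + 2*40*6 + 300 = 6330
step 4: join D via hash
    card(P join D) = 600*80/(40) = 1200
    cost = 6330 + 2*80*7 + 600 = 8050
step 5: join C via hash
    card(P join C) = 1200*300/(8) = 45000
    cost = 8050 + 2*300*9 + 1200 = 14650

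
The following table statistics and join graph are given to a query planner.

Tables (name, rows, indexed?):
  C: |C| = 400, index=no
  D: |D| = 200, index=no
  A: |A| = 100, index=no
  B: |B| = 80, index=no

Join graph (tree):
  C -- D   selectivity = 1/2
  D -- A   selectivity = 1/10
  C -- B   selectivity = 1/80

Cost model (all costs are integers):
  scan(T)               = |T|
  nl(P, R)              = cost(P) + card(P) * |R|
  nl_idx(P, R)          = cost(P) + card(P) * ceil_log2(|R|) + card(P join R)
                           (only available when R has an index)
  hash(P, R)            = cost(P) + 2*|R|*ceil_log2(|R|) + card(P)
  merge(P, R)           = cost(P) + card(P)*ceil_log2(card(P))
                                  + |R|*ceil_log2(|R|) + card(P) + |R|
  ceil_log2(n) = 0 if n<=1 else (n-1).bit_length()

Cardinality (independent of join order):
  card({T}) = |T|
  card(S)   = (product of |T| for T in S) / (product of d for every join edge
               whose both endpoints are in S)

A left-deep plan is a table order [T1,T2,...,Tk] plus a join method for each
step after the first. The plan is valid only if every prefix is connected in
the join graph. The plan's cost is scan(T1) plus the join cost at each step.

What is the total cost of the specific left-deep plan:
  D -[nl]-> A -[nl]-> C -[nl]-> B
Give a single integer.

step 1: scan D: cost=200, card=200
step 2: join A via nl
    card(P join A) = 200*100/(10) = 2000
    cost = 200 + 200*100 = 20200
step 3: join C via nl
    card(P join C) = 2000*400/(2) = 400000
    cost = 20200 + 2000*400 = 820200
step 4: join B via nl
    card(P join B) = 400000*80/(80) = 400000
    cost = 820200 + 400000*80 = 32820200

32820200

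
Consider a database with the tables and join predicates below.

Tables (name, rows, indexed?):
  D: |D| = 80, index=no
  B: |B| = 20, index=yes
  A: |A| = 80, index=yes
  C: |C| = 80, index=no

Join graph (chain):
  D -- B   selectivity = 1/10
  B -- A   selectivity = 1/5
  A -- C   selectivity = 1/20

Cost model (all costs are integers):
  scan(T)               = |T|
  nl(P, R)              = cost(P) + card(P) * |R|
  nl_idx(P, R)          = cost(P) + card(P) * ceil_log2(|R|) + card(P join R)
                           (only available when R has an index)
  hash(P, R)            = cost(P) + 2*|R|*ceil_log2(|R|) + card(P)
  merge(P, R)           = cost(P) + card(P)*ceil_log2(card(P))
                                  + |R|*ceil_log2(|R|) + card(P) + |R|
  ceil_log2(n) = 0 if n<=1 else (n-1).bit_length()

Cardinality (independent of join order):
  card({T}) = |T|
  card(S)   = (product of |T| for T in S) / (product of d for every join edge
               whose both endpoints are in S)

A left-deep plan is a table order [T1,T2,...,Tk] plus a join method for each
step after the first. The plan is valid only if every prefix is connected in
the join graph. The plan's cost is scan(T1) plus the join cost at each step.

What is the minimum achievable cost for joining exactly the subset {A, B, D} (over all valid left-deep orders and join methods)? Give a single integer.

Selinger DP over subsets of {A,B,D}:
  {D}: scan cost=80, card=80
  {B}: scan cost=20, card=20
  {A}: scan cost=80, card=80
  {BD}: card=160; try (B,hash)→360, (B,nl_idx)→640, (D,merge)→780, (B,merge)→840, (D,hash)→1160, (D,nl)→1620 …(+1); best=360 via (B,hash)
  {AB}: card=320; try (B,hash)→360, (A,nl_idx)→480, (A,merge)→780, (B,nl_idx)→800, (B,merge)→840, (A,hash)→1160 …(+2); best=360 via (B,hash)
  {ABD}: card=2560; try (A,hash)→1640, (D,hash)→1800, (A,merge)→2440, (A,nl_idx)→4040, (D,merge)→4200, (A,nl)→13160 …(+1); best=1640 via (A,hash)

1640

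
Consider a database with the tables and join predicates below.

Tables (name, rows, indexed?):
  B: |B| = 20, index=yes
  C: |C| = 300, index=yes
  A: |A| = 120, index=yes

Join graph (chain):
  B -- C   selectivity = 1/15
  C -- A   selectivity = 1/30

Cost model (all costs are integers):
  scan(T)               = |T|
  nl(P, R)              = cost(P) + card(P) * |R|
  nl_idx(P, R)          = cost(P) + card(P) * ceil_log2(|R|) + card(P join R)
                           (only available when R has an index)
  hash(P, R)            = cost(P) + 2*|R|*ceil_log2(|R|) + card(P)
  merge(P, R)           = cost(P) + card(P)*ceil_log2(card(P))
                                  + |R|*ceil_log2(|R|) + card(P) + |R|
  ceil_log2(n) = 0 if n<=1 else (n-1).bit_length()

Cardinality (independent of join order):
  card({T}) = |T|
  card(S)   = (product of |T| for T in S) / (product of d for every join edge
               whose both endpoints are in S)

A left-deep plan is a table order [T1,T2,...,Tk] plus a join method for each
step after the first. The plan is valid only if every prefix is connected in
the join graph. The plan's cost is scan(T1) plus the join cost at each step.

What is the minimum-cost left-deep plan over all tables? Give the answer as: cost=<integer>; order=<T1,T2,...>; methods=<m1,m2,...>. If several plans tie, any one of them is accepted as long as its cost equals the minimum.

cost=2680; order=B,C,A; methods=nl_idx,hash

Selinger DP (subsets sized 1..n):
  {B}: scan cost=20, card=20
  {C}: scan cost=300, card=300
  {A}: scan cost=120, card=120
  {BC}: card=400; try (C,nl_idx)→600, (B,hash)→800, (B,nl_idx)→2200, (C,merge)→3140, (B,merge)→3420, (C,hash)→5440 …(+2); best=600 via (C,nl_idx)
  {AC}: card=1200; try (A,hash)→2280, (C,nl_idx)→2400, (A,nl_idx)→3600, (C,merge)→4080, (A,merge)→4260, (C,hash)→5640 …(+2); best=2280 via (A,hash)
  {ABC}: card=1600; try (A,hash)→2680, (B,hash)→3680, (A,nl_idx)→5000, (A,merge)→5560, (B,nl_idx)→9880, (B,merge)→16800 …(+2); best=2680 via (A,hash)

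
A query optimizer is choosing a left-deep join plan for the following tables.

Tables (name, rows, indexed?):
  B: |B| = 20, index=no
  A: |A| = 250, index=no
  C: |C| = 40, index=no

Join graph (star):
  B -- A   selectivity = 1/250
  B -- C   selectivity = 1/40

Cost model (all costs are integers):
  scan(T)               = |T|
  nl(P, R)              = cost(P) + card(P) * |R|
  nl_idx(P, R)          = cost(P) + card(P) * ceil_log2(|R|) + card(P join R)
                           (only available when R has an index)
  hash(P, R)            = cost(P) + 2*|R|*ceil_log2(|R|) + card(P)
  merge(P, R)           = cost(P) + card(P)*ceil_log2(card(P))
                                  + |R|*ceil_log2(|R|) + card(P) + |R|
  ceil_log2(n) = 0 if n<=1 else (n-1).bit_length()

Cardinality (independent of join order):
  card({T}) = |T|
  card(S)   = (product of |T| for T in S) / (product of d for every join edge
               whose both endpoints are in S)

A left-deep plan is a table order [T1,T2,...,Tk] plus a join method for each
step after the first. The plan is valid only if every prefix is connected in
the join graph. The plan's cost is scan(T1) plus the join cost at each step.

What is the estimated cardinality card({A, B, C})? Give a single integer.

Tables in S: A(250), B(20), C(40)
Edges inside S: B-A(d=250), B-C(d=40)
numerator = 250 * 20 * 40 = 200000
denominator = 250 * 40 = 10000
card(S) = 200000 / 10000 = 20

20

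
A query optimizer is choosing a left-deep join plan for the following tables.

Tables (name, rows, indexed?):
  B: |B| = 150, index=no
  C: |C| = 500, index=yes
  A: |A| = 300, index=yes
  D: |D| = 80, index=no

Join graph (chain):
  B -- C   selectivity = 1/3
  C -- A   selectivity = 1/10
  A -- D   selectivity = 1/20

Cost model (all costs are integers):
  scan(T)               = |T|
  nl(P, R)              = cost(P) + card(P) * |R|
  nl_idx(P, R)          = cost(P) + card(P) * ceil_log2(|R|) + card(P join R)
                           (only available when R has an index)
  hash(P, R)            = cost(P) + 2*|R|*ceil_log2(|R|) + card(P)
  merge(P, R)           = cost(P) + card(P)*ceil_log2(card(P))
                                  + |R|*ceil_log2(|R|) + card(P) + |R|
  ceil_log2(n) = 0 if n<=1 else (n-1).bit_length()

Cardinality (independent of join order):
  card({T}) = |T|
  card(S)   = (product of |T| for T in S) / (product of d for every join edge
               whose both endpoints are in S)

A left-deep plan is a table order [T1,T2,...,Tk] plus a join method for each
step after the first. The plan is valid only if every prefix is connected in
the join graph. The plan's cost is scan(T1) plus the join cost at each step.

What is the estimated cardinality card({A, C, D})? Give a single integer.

60000

Tables in S: A(300), C(500), D(80)
Edges inside S: C-A(d=10), A-D(d=20)
numerator = 300 * 500 * 80 = 12000000
denominator = 10 * 20 = 200
card(S) = 12000000 / 200 = 60000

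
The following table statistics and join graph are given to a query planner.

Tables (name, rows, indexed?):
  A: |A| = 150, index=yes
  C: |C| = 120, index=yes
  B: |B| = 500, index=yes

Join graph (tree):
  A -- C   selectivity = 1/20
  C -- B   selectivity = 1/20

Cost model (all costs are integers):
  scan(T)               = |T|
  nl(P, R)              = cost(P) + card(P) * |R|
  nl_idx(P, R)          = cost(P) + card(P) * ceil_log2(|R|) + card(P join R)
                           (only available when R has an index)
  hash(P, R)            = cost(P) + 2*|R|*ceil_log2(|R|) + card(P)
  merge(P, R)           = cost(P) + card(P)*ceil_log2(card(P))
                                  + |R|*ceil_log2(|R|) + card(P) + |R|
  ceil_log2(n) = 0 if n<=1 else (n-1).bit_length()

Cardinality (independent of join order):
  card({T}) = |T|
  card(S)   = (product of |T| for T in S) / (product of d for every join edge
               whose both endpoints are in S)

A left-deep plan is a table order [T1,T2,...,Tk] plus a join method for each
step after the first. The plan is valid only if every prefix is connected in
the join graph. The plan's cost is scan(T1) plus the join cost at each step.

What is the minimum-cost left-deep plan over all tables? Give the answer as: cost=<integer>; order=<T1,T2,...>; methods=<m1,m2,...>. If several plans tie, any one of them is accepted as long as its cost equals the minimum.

cost=8080; order=B,C,A; methods=hash,hash

Selinger DP (subsets sized 1..n):
  {A}: scan cost=150, card=150
  {C}: scan cost=120, card=120
  {B}: scan cost=500, card=500
  {AC}: card=900; try (C,hash)→1980, (A,nl_idx)→1980, (C,nl_idx)→2100, (A,merge)→2430, (C,merge)→2460, (A,hash)→2640 …(+2); best=1980 via (C,hash)
  {BC}: card=3000; try (C,hash)→2680, (B,nl_idx)→4200, (B,merge)→6080, (C,merge)→6460, (C,nl_idx)→7000, (B,hash)→9240 …(+2); best=2680 via (C,hash)
  {ABC}: card=22500; try (A,hash)→8080, (B,hash)→11880, (B,merge)→16880, (B,nl_idx)→32580, (A,merge)→43030, (A,nl_idx)→49180 …(+2); best=8080 via (A,hash)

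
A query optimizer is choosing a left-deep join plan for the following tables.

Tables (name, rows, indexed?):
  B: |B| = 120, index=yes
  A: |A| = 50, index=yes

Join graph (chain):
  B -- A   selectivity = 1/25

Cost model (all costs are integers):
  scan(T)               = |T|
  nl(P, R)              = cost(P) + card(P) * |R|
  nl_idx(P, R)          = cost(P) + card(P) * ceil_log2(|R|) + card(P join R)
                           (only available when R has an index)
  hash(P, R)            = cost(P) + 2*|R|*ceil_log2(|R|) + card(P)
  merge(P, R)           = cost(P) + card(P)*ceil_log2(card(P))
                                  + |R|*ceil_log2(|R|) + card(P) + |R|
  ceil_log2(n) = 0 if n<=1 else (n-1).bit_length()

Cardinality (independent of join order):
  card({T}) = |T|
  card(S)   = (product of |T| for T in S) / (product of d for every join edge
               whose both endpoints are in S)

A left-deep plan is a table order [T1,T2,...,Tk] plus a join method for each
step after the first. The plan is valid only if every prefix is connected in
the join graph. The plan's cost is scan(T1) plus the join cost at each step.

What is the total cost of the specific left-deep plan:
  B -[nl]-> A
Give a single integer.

step 1: scan B: cost=120, card=120
step 2: join A via nl
    card(P join A) = 120*50/(25) = 240
    cost = 120 + 120*50 = 6120

6120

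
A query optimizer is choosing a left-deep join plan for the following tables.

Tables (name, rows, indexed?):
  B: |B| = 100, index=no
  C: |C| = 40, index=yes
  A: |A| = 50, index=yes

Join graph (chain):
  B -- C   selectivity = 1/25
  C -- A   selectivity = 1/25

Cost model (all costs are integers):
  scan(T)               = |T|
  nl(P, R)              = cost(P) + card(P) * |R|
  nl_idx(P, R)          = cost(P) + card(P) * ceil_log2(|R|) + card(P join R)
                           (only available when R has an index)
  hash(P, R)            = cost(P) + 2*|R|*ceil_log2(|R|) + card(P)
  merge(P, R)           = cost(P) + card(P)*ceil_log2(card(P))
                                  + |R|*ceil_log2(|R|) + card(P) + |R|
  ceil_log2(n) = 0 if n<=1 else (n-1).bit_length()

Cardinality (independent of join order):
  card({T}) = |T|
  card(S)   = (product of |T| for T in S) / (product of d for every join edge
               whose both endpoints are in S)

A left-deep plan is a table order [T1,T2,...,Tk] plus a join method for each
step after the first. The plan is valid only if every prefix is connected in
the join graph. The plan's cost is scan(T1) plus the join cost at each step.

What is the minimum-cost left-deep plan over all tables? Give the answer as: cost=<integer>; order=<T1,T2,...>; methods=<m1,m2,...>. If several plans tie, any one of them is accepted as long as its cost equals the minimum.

cost=1440; order=B,C,A; methods=hash,hash

Selinger DP (subsets sized 1..n):
  {B}: scan cost=100, card=100
  {C}: scan cost=40, card=40
  {A}: scan cost=50, card=50
  {BC}: card=160; try (C,hash)→680, (C,nl_idx)→860, (B,merge)→1120, (C,merge)→1180, (B,hash)→1480, (B,nl)→4040 …(+1); best=680 via (C,hash)
  {AC}: card=80; try (A,nl_idx)→360, (C,nl_idx)→430, (C,hash)→580, (A,merge)→670, (C,merge)→680, (A,hash)→680 …(+2); best=360 via (A,nl_idx)
  {ABC}: card=320; try (A,hash)→1440, (B,merge)→1800, (B,hash)→1840, (A,nl_idx)→1960, (A,merge)→2470, (B,nl)→8360 …(+1); best=1440 via (A,hash)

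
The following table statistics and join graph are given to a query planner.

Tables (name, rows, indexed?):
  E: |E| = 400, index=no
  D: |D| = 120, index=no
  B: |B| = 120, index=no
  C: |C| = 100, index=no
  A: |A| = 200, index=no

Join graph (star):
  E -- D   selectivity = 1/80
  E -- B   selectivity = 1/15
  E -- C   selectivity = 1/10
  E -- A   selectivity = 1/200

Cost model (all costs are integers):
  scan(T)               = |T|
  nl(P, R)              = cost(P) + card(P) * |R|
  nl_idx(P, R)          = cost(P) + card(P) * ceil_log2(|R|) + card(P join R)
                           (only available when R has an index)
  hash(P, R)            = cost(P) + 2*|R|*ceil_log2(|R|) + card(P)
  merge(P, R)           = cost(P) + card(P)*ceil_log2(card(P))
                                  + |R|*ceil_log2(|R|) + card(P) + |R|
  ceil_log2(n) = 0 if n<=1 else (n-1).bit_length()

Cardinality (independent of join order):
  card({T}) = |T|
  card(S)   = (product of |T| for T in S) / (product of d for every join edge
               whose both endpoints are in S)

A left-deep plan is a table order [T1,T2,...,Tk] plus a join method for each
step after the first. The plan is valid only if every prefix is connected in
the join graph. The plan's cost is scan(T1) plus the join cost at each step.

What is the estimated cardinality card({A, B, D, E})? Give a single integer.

Tables in S: A(200), B(120), D(120), E(400)
Edges inside S: E-D(d=80), E-B(d=15), E-A(d=200)
numerator = 200 * 120 * 120 * 400 = 1152000000
denominator = 80 * 15 * 200 = 240000
card(S) = 1152000000 / 240000 = 4800

4800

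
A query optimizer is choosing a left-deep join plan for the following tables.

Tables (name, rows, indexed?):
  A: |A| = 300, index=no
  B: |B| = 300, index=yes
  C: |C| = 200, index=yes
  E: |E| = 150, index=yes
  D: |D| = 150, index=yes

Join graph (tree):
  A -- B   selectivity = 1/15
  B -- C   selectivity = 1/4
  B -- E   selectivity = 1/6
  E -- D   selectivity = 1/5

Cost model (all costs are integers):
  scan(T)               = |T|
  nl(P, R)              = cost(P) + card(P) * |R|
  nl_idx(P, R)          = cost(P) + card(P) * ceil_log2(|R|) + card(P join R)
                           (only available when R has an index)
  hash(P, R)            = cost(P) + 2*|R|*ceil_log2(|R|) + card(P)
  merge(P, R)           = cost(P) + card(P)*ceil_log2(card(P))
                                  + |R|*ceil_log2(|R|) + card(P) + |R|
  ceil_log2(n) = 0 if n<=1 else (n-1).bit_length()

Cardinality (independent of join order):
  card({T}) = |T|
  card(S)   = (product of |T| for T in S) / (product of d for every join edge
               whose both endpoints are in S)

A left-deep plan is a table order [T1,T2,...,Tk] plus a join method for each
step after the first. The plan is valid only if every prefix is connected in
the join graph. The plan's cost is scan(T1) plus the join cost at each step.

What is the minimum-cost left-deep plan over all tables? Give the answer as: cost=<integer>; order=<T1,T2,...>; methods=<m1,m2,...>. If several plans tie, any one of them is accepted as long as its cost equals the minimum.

cost=4670000; order=A,B,E,D,C; methods=hash,hash,hash,hash

Selinger DP (subsets sized 1..n):
  {A}: scan cost=300, card=300
  {B}: scan cost=300, card=300
  {C}: scan cost=200, card=200
  {E}: scan cost=150, card=150
  {D}: scan cost=150, card=150
  {AB}: card=6000; try (B,hash)→6000, (A,hash)→6000, (B,merge)→6300, (A,merge)→6300, (B,nl_idx)→9000, (B,nl)→90300 …(+1); best=6000 via (B,hash)
  {BC}: card=15000; try (C,hash)→3800, (B,merge)→5000, (C,merge)→5100, (B,hash)→5800, (B,nl_idx)→17000, (C,nl_idx)→17700 …(+2); best=3800 via (C,hash)
  {BE}: card=7500; try (E,hash)→3000, (B,merge)→4500, (E,merge)→4650, (B,hash)→5700, (B,nl_idx)→9000, (E,nl_idx)→10200 …(+2); best=3000 via (E,hash)
  {DE}: card=4500; try (E,hash)→2700, (D,hash)→2700, (E,merge)→2850, (D,merge)→2850, (E,nl_idx)→5850, (D,nl_idx)→5850 …(+2); best=2700 via (E,hash)
  {ABC}: card=300000; try (C,hash)→15200, (A,hash)→24200, (C,merge)→91800, (A,merge)→231800, (C,nl_idx)→354000, (C,nl)→1206000 …(+1); best=15200 via (C,hash)
  {ABE}: card=150000; try (E,hash)→14400, (A,hash)→15900, (E,merge)→91350, (A,merge)→111000, (E,nl_idx)→204000, (E,nl)→906000 …(+1); best=14400 via (E,hash)
  {BCE}: card=375000; try (C,hash)→13700, (E,hash)→21200, (C,merge)→109800, (E,merge)→230150, (C,nl_idx)→438000, (E,nl_idx)→498800 …(+2); best=13700 via (C,hash)
  {BDE}: card=225000; try (B,hash)→12600, (D,hash)→12900, (B,merge)→68700, (D,merge)→109350, (B,nl_idx)→268200, (D,nl_idx)→288000 …(+2); best=12600 via (B,hash)
  {ABCE}: card=7500000; try (C,hash)→167600, (E,hash)→317600, (A,hash)→394100, (C,merge)→2866200, (E,merge)→6016550, (A,merge)→7516700 …(+5); best=167600 via (C,hash)
  {ABDE}: card=4500000; try (D,hash)→166800, (A,hash)→243000, (D,merge)→2865750, (A,merge)→4290600, (D,nl_idx)→5714400, (D,nl)→22514400 …(+1); best=166800 via (D,hash)
  {BCDE}: card=11250000; try (C,hash)→240800, (D,hash)→391100, (C,merge)→4289400, (D,merge)→7515050, (C,nl_idx)→13062600, (D,nl_idx)→14263700 …(+2); best=240800 via (C,hash)
  {ABCDE}: card=225000000; try (C,hash)→4670000, (D,hash)→7670000, (A,hash)→11496200, (C,merge)→108168600, (D,merge)→180168950, (C,nl_idx)→261166800 …(+5); best=4670000 via (C,hash)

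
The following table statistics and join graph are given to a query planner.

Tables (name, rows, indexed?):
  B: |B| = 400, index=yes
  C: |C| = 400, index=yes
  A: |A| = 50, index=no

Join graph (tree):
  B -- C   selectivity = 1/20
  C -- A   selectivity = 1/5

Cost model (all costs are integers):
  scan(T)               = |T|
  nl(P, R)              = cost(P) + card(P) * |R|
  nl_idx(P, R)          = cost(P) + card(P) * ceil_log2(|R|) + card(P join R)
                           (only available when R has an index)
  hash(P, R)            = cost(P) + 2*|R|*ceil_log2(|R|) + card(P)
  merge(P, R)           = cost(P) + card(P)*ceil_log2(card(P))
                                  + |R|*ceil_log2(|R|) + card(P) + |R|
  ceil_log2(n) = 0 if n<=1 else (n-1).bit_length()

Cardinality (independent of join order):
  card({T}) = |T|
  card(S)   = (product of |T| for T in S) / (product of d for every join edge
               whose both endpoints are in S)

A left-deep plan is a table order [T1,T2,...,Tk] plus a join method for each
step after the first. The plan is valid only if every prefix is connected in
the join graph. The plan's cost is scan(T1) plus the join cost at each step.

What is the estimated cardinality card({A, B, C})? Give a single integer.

Tables in S: A(50), B(400), C(400)
Edges inside S: B-C(d=20), C-A(d=5)
numerator = 50 * 400 * 400 = 8000000
denominator = 20 * 5 = 100
card(S) = 8000000 / 100 = 80000

80000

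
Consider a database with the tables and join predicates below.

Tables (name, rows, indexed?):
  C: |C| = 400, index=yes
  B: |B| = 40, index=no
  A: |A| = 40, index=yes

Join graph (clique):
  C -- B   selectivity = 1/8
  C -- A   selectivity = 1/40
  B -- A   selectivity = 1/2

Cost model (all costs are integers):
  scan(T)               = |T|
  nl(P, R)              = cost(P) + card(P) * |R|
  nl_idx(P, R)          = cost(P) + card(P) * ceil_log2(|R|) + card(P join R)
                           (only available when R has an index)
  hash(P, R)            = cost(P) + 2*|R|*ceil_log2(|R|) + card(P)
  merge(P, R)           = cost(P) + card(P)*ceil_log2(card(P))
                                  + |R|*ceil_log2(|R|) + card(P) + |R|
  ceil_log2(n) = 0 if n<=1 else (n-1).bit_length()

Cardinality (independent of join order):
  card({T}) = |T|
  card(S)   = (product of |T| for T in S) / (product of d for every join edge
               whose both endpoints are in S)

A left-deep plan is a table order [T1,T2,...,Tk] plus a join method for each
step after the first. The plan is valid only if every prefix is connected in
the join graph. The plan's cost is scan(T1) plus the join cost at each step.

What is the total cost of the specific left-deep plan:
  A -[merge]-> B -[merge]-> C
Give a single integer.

step 1: scan A: cost=40, card=40
step 2: join B via merge
    card(P join B) = 40*40/(2) = 800
    cost = 40 + 40*6 + 40*6 + 40 + 40 = 600
step 3: join C via merge
    card(P join C) = 800*400/(8*40) = 1000
    cost = 600 + 800*10 + 400*9 + 800 + 400 = 13400

13400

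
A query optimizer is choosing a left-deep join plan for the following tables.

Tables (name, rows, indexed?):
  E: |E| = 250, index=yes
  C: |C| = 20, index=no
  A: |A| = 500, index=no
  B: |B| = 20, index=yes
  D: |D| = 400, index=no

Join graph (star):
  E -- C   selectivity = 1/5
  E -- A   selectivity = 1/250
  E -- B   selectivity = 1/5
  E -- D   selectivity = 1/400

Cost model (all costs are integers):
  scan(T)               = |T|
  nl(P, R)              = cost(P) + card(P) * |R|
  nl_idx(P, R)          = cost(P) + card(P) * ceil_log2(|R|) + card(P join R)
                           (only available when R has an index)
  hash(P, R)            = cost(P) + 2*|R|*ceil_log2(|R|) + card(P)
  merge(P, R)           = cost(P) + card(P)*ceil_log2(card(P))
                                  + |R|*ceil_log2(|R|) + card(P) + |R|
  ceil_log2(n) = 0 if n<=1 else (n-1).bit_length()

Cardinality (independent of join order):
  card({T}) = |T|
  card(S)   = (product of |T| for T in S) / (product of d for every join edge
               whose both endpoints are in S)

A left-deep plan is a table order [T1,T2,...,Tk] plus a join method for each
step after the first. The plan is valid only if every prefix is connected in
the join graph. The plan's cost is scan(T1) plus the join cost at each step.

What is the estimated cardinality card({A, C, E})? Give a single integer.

2000

Tables in S: A(500), C(20), E(250)
Edges inside S: E-C(d=5), E-A(d=250)
numerator = 500 * 20 * 250 = 2500000
denominator = 5 * 250 = 1250
card(S) = 2500000 / 1250 = 2000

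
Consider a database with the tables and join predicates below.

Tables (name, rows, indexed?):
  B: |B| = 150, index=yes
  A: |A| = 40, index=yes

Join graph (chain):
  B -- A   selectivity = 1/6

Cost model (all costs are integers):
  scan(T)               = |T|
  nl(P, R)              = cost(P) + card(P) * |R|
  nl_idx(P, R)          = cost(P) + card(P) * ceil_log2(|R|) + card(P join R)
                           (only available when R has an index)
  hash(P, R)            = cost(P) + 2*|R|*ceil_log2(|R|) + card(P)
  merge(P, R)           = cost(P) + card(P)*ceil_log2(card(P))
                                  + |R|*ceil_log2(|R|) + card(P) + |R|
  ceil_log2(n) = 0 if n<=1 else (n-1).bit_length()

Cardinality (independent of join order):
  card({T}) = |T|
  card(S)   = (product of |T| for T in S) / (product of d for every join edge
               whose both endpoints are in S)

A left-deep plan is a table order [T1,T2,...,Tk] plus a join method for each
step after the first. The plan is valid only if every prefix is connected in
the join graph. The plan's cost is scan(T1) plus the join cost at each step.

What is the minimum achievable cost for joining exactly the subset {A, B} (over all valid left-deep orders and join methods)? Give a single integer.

Selinger DP over subsets of {A,B}:
  {B}: scan cost=150, card=150
  {A}: scan cost=40, card=40
  {AB}: card=1000; try (A,hash)→780, (B,nl_idx)→1360, (B,merge)→1670, (A,merge)→1780, (A,nl_idx)→2050, (B,hash)→2480 …(+2); best=780 via (A,hash)

780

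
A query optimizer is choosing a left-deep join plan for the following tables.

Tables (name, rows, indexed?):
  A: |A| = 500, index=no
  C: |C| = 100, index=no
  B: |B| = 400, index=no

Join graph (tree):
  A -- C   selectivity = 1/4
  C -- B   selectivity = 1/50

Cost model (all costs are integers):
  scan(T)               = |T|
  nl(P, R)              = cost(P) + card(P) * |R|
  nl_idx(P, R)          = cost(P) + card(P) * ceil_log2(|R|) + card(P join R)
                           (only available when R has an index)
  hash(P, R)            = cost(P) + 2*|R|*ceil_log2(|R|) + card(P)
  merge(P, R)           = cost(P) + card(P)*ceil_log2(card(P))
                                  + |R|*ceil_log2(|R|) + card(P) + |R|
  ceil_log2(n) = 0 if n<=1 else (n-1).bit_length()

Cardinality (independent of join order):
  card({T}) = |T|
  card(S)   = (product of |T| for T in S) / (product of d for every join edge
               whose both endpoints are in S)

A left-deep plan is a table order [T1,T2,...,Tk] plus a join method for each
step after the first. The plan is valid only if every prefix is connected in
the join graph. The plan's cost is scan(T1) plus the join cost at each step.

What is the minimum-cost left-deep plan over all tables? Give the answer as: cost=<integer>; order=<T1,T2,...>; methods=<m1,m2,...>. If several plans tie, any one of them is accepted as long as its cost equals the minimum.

Selinger DP (subsets sized 1..n):
  {A}: scan cost=500, card=500
  {C}: scan cost=100, card=100
  {B}: scan cost=400, card=400
  {AC}: card=12500; try (C,hash)→2400, (A,merge)→5900, (C,merge)→6300, (A,hash)→9200, (A,nl)→50100, (C,nl)→50500; best=2400 via (C,hash)
  {BC}: card=800; try (C,hash)→2200, (B,merge)→4900, (C,merge)→5200, (B,hash)→7400, (B,nl)→40100, (C,nl)→40400; best=2200 via (C,hash)
  {ABC}: card=100000; try (A,hash)→12000, (A,merge)→16000, (B,hash)→22100, (B,merge)→193900, (A,nl)→402200, (B,nl)→5002400; best=12000 via (A,hash)

cost=12000; order=B,C,A; methods=hash,hash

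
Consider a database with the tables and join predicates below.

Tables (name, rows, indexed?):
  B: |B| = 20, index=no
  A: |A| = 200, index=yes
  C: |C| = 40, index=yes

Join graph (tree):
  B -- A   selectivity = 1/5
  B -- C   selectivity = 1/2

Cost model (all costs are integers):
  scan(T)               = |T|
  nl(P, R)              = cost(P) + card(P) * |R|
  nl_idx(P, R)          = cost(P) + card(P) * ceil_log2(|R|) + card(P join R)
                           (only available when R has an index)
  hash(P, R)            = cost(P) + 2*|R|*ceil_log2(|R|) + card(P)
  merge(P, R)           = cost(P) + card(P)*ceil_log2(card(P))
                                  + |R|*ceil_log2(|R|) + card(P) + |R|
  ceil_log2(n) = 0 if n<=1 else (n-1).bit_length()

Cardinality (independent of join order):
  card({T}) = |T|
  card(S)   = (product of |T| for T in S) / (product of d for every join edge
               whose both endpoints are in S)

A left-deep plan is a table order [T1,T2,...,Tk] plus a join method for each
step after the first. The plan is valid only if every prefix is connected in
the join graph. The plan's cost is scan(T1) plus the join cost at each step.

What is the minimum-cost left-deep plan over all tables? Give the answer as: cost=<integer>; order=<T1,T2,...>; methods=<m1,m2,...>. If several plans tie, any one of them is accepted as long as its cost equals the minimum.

Selinger DP (subsets sized 1..n):
  {B}: scan cost=20, card=20
  {A}: scan cost=200, card=200
  {C}: scan cost=40, card=40
  {AB}: card=800; try (B,hash)→600, (A,nl_idx)→980, (A,merge)→1940, (B,merge)→2120, (A,hash)→3240, (A,nl)→4020 …(+1); best=600 via (B,hash)
  {BC}: card=400; try (B,hash)→280, (C,merge)→420, (B,merge)→440, (C,hash)→520, (C,nl_idx)→540, (C,nl)→820 …(+1); best=280 via (B,hash)
  {ABC}: card=16000; try (C,hash)→1880, (A,hash)→3880, (A,merge)→6080, (C,merge)→9680, (A,nl_idx)→19480, (C,nl_idx)→21400 …(+2); best=1880 via (C,hash)

cost=1880; order=A,B,C; methods=hash,hash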